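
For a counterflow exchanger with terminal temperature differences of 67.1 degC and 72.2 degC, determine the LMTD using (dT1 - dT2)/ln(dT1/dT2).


LMTD = (dT1 - dT2) / ln(dT1/dT2)
= (67.1 - 72.2) / ln(67.1 / 72.2) = -5.1 / -0.073256 = 69.62

69.62 degC


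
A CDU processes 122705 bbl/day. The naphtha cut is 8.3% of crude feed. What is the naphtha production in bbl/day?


Crude throughput = 122705 bbl/day
Fraction yield = 8.3%
yield = throughput * fraction / 100
yield = 122705 * 8.3 / 100 = 10184.515

10184.515 bbl/day


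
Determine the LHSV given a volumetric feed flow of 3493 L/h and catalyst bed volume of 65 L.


LHSV = volumetric feed rate / catalyst volume
= 3493 L/h / 65 L
= 53.74 h^-1

53.74 h^-1


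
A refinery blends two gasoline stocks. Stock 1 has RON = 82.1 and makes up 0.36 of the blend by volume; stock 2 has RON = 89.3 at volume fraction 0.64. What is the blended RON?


Linear blending: RON_blend = sum(vi * RONi)
Contribution 1: 0.36 * 82.1 = 29.556
Contribution 2: 0.64 * 89.3 = 57.152
RON_blend = 29.556 + 57.152 = 86.708

86.708


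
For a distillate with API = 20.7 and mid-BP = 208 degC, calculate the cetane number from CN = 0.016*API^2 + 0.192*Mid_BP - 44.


CN = 0.016 * 20.7^2 + 0.192 * 208 - 44
CN = 6.85584 + 39.936 - 44 = 2.79184

2.79184


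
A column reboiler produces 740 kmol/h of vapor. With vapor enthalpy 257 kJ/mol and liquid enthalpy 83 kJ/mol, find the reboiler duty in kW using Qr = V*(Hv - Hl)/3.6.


Qr = 740 * (257 - 83) / 3.6 = 740 * 174 / 3.6 = 35770

35770 kW


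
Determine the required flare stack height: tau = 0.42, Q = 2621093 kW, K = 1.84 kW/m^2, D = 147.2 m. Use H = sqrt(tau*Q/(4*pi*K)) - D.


tau*Q/(4*pi*K) = 0.42 * 2621093 / (4 * pi * 1.84) = 47610.6
sqrt(47610.6) = 218.199
H = 218.199 - 147.2 = 71.00

71.00 m


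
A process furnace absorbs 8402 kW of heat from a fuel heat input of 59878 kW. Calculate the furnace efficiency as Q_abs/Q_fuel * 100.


Furnace efficiency = Q_absorbed / Q_fuel * 100
= 8402 / 59878 * 100 = 14.03

14.03 %


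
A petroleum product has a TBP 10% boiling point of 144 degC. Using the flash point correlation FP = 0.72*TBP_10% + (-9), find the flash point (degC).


FP = 0.72 * 144 + (-9) = 94.68

94.68 degC


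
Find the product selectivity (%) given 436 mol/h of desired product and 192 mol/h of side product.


Selectivity = desired / (desired + undesired) * 100
Total products = 436 + 192 = 628 mol/h
S = 436 / 628 * 100
= 0.6943 * 100
= 69.43 %

69.43 %


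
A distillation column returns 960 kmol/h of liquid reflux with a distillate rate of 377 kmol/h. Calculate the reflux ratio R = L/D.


Reflux ratio definition: R = L / D (liquid returned / distillate withdrawn)
L = 960 kmol/h, D = 377 kmol/h
R = 960 / 377 = 2.546

2.546


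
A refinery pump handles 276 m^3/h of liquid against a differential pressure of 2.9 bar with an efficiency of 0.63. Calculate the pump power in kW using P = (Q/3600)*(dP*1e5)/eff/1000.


Q = 276 / 3600 = 0.0766667 m^3/s
P = 0.0766667 * (2.9 * 1e5) / 0.63 / 1000 = 35.29

35.29 kW


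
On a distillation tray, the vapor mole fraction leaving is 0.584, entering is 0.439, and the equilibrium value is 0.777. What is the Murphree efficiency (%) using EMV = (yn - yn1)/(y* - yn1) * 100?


Murphree vapor efficiency: EMV = (y_n - y_(n-1)) / (y*_n - y_(n-1)) * 100
EMV = (0.584 - 0.439) / (0.777 - 0.439) * 100 = 0.145 / 0.338 * 100 = 42.90

42.90 %


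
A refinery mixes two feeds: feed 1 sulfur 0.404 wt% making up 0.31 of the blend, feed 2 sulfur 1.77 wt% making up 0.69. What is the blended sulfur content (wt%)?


Linear sulfur blending: S_blend = x1*S1 + x2*S2
Contribution 1: 0.31 * 0.404 = 0.12524 wt%
Contribution 2: 0.69 * 1.77 = 1.2213 wt%
S_blend = 0.12524 + 1.2213 = 1.34654

1.34654 wt%


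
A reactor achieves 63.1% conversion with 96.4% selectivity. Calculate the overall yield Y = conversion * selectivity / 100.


Overall yield = conversion (%) * selectivity (%) / 100
Conversion = 63.1%, Selectivity = 96.4%
Y = 63.1 * 96.4 / 100
= 60.8284 %

60.8284 %


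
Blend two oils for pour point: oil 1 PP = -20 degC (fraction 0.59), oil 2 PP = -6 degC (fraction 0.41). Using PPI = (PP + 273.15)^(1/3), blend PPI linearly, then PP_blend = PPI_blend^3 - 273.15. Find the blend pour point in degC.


PPI_1 = (-20 + 273.15)^(1/3) = 6.325953
PPI_2 = (-6 + 273.15)^(1/3) = 6.440482
PPI_blend = 0.59 * 6.325953 + 0.41 * 6.440482 = 6.37291
PP_blend = 6.37291^3 - 273.15 = 258.8293 - 273.15 = -14.32

-14.32 degC


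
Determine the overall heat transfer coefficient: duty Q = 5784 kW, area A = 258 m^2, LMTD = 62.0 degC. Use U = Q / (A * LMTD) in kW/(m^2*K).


From Q = U*A*LMTD, U = Q / (A * LMTD)
U = 5784 / (258 * 62.0) = 5784 / 15996 = 0.3616

0.3616 kW/(m^2*K)


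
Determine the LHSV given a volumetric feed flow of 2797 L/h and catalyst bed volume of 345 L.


LHSV = volumetric feed rate / catalyst volume
= 2797 L/h / 345 L
= 8.107 h^-1

8.107 h^-1


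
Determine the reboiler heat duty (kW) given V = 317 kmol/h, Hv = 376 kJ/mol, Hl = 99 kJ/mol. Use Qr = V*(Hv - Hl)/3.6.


Qr = 317 * (376 - 99) / 3.6 = 317 * 277 / 3.6 = 24390

24390 kW


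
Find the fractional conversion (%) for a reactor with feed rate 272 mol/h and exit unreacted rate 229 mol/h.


X = (F_in - F_out) / F_in * 100
Moles reacted = 272 - 229 = 43
X = 43 / 272 * 100
= 0.1581 * 100
= 15.81 %

15.81 %


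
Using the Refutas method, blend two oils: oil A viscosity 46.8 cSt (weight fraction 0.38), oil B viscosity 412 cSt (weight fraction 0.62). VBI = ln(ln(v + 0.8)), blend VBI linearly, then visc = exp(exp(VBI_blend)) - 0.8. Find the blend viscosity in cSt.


Refutas method: VBN_i = 14.534*ln(ln(visc_i + 0.8)) + 10.975, blended linearly by mass fraction; since VBN is linear in VBI_i = ln(ln(visc_i + 0.8)) and the fractions sum to 1, blend VBI directly: visc = exp(exp(VBI_blend)) - 0.8
VBI_1 = ln(ln(46.8 + 0.8)) = 1.3514
VBI_2 = ln(ln(412 + 0.8)) = 1.79558
VBI_blend = 0.38 * 1.3514 + 0.62 * 1.79558 = 1.62679
visc_blend = exp(exp(1.62679)) - 0.8 = 161.2

161.2 cSt


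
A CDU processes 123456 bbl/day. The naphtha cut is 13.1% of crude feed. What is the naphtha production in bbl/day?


Crude throughput = 123456 bbl/day
Fraction yield = 13.1%
yield = throughput * fraction / 100
yield = 123456 * 13.1 / 100 = 16172.736

16172.736 bbl/day


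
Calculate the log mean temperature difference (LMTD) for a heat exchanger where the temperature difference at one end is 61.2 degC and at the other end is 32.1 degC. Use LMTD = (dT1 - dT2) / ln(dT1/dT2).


LMTD = (dT1 - dT2) / ln(dT1/dT2)
= (61.2 - 32.1) / ln(61.2 / 32.1) = 29.1 / 0.645291 = 45.10

45.10 degC


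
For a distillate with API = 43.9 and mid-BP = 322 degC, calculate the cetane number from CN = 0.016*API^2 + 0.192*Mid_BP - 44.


CN = 0.016 * 43.9^2 + 0.192 * 322 - 44
CN = 30.83536 + 61.824 - 44 = 48.65936

48.65936


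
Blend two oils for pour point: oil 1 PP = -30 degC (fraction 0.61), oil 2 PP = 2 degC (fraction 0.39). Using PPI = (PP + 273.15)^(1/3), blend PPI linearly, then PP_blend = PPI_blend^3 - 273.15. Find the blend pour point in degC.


PPI_1 = (-30 + 273.15)^(1/3) = 6.241535
PPI_2 = (2 + 273.15)^(1/3) = 6.504139
PPI_blend = 0.61 * 6.241535 + 0.39 * 6.504139 = 6.343951
PP_blend = 6.343951^3 - 273.15 = 255.3168 - 273.15 = -17.83

-17.83 degC


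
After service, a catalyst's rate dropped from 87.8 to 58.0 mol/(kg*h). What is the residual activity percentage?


Activity (%) = (rate_used / rate_fresh) * 100
rate_used = 58.0, rate_fresh = 87.8
= (58.0 / 87.8) * 100
= 0.6606 * 100 = 66.06

66.06 %


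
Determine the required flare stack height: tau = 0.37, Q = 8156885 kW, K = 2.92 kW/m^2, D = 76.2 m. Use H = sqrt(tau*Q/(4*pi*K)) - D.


tau*Q/(4*pi*K) = 0.37 * 8156885 / (4 * pi * 2.92) = 82249.5
sqrt(82249.5) = 286.792
H = 286.792 - 76.2 = 210.6

210.6 m


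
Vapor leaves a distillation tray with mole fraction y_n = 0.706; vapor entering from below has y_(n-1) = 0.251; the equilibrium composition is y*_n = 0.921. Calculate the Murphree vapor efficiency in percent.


Murphree vapor efficiency: EMV = (y_n - y_(n-1)) / (y*_n - y_(n-1)) * 100
EMV = (0.706 - 0.251) / (0.921 - 0.251) * 100 = 0.455 / 0.67 * 100 = 67.91

67.91 %


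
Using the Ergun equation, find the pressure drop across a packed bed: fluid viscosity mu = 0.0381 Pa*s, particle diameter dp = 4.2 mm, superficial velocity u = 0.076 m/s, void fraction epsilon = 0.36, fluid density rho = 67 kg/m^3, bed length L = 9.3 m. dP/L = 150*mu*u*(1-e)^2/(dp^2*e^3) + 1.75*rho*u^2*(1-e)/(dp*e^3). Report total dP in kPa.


dp = 4.2 mm = 0.0042 m
Viscous term = 150*0.0381*0.076*(1-0.36)^2 / (0.0042^2*0.36^3) = 216164
Inertial term = 1.75*67*0.076^2*(1-0.36) / (0.0042*0.36^3) = 2211.89
dP/L = 216164 + 2211.89 = 218376 Pa/m
dP = 218376 * 9.3 / 1000 = 2031 kPa

2031 kPa


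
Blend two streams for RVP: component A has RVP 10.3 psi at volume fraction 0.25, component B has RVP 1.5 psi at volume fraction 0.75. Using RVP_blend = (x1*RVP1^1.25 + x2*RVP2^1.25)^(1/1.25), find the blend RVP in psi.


Chevron index: RVP_blend = (sum xi*RVPi^1.25)^(1/1.25)
RVP^1.25 terms: 0.25 * 10.3^1.25 + 0.75 * 1.5^1.25 = 5.85805
RVP_blend = 5.85805^(1/1.25) = 4.113

4.113 psi


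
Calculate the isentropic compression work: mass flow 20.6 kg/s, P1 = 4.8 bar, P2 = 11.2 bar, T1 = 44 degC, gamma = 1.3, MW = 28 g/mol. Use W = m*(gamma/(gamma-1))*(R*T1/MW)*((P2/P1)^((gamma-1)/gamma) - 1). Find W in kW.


Isentropic work: W = m*(gamma/(gamma-1))*(R*T1/MW)*((P2/P1)^((gamma-1)/gamma) - 1)
T1 = 44 + 273.15 = 317.15 K
Pressure ratio = 11.2 / 4.8 = 2.33333
Exponent = (1.3 - 1)/1.3 = 0.230769
(P2/P1)^exp - 1 = 2.33333^0.230769 - 1 = 0.215955
W = 20.6 * 1.3 / 0.3 * 8.314 * 317.15 / 28 * 0.215955 = 1815

1815 kW


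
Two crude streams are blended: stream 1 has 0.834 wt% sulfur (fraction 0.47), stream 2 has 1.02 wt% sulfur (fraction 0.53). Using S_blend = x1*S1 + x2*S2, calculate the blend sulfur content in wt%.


Linear sulfur blending: S_blend = x1*S1 + x2*S2
Contribution 1: 0.47 * 0.834 = 0.39198 wt%
Contribution 2: 0.53 * 1.02 = 0.5406 wt%
S_blend = 0.39198 + 0.5406 = 0.93258

0.93258 wt%


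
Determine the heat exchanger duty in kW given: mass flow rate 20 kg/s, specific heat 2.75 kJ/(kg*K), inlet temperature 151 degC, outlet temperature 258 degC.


Q = m_dot * cp * delta_T
delta_T = 258 - 151 = 107 K
Q = 20 * 2.75 * 107
= 55 * 107
= 5885 kW

5885 kW


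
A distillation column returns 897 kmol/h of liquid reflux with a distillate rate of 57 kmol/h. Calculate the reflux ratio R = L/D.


Reflux ratio definition: R = L / D (liquid returned / distillate withdrawn)
L = 897 kmol/h, D = 57 kmol/h
R = 897 / 57 = 15.74

15.74


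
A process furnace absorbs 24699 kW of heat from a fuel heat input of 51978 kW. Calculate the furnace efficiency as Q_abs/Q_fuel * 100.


Furnace efficiency = Q_absorbed / Q_fuel * 100
= 24699 / 51978 * 100 = 47.52

47.52 %


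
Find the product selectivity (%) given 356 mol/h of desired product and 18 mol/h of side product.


Selectivity = desired / (desired + undesired) * 100
Total products = 356 + 18 = 374 mol/h
S = 356 / 374 * 100
= 0.9519 * 100
= 95.19 %

95.19 %


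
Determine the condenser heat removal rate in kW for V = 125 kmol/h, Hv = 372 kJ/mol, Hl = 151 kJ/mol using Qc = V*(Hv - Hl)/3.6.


Qc = 125 * (372 - 151) / 3.6 = 125 * 221 / 3.6 = 7674

7674 kW


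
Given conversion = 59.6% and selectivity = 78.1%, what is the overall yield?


Overall yield = conversion (%) * selectivity (%) / 100
Conversion = 59.6%, Selectivity = 78.1%
Y = 59.6 * 78.1 / 100
= 46.5476 %

46.5476 %


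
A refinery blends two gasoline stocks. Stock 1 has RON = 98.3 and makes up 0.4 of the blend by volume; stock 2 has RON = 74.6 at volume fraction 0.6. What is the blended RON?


Linear blending: RON_blend = sum(vi * RONi)
Contribution 1: 0.4 * 98.3 = 39.32
Contribution 2: 0.6 * 74.6 = 44.76
RON_blend = 39.32 + 44.76 = 84.08

84.08


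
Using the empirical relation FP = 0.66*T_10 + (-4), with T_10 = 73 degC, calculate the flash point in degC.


FP = 0.66 * 73 + (-4) = 44.18

44.18 degC


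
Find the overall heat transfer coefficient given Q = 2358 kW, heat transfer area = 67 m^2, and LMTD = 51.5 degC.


From Q = U*A*LMTD, U = Q / (A * LMTD)
U = 2358 / (67 * 51.5) = 2358 / 3450.5 = 0.6834

0.6834 kW/(m^2*K)


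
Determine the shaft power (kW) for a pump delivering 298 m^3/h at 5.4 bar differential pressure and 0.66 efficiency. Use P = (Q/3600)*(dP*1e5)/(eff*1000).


Q = 298 / 3600 = 0.0827778 m^3/s
P = 0.0827778 * (5.4 * 1e5) / 0.66 / 1000 = 67.73

67.73 kW


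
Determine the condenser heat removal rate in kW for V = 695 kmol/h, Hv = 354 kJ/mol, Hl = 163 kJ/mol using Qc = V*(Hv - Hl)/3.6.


Qc = 695 * (354 - 163) / 3.6 = 695 * 191 / 3.6 = 36870

36870 kW


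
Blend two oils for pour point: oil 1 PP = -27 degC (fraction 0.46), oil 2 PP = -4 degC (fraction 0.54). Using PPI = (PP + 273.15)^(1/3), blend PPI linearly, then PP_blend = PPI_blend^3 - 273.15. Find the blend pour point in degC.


PPI_1 = (-27 + 273.15)^(1/3) = 6.2671
PPI_2 = (-4 + 273.15)^(1/3) = 6.456514
PPI_blend = 0.46 * 6.2671 + 0.54 * 6.456514 = 6.369384
PP_blend = 6.369384^3 - 273.15 = 258.3999 - 273.15 = -14.75

-14.75 degC


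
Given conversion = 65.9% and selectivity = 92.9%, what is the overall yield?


Overall yield = conversion (%) * selectivity (%) / 100
Conversion = 65.9%, Selectivity = 92.9%
Y = 65.9 * 92.9 / 100
= 61.2211 %

61.2211 %


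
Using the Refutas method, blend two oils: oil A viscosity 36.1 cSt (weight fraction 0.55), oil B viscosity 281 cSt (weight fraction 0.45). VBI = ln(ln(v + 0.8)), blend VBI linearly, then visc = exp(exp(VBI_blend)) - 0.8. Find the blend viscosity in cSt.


Refutas method: VBN_i = 14.534*ln(ln(visc_i + 0.8)) + 10.975, blended linearly by mass fraction; since VBN is linear in VBI_i = ln(ln(visc_i + 0.8)) and the fractions sum to 1, blend VBI directly: visc = exp(exp(VBI_blend)) - 0.8
VBI_1 = ln(ln(36.1 + 0.8)) = 1.28321
VBI_2 = ln(ln(281 + 0.8)) = 1.7301
VBI_blend = 0.55 * 1.28321 + 0.45 * 1.7301 = 1.48431
visc_blend = exp(exp(1.48431)) - 0.8 = 81.63

81.63 cSt


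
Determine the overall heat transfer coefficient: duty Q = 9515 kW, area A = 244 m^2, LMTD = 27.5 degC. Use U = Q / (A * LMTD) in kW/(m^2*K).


From Q = U*A*LMTD, U = Q / (A * LMTD)
U = 9515 / (244 * 27.5) = 9515 / 6710 = 1.418

1.418 kW/(m^2*K)


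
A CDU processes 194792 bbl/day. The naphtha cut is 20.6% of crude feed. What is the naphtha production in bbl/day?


Crude throughput = 194792 bbl/day
Fraction yield = 20.6%
yield = throughput * fraction / 100
yield = 194792 * 20.6 / 100 = 40127.152

40127.152 bbl/day


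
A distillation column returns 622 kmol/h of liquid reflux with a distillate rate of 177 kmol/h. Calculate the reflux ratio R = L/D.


Reflux ratio definition: R = L / D (liquid returned / distillate withdrawn)
L = 622 kmol/h, D = 177 kmol/h
R = 622 / 177 = 3.514

3.514


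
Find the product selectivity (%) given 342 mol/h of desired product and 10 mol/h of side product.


Selectivity = desired / (desired + undesired) * 100
Total products = 342 + 10 = 352 mol/h
S = 342 / 352 * 100
= 0.9716 * 100
= 97.16 %

97.16 %


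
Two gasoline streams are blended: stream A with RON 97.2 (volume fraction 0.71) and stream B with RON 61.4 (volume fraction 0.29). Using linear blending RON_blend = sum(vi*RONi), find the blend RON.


Linear blending: RON_blend = sum(vi * RONi)
Contribution 1: 0.71 * 97.2 = 69.012
Contribution 2: 0.29 * 61.4 = 17.806
RON_blend = 69.012 + 17.806 = 86.818

86.818


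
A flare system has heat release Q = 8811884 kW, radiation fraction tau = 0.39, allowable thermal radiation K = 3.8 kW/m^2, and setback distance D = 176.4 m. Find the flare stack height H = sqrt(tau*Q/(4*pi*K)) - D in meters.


tau*Q/(4*pi*K) = 0.39 * 8811884 / (4 * pi * 3.8) = 71968.1
sqrt(71968.1) = 268.269
H = 268.269 - 176.4 = 91.87

91.87 m


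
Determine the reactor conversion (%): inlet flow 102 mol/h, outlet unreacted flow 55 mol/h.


X = (F_in - F_out) / F_in * 100
Moles reacted = 102 - 55 = 47
X = 47 / 102 * 100
= 0.4608 * 100
= 46.08 %

46.08 %


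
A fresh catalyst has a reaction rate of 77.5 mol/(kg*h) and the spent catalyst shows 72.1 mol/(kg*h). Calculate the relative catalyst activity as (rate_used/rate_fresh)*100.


Activity (%) = (rate_used / rate_fresh) * 100
rate_used = 72.1, rate_fresh = 77.5
= (72.1 / 77.5) * 100
= 0.9303 * 100 = 93.03

93.03 %


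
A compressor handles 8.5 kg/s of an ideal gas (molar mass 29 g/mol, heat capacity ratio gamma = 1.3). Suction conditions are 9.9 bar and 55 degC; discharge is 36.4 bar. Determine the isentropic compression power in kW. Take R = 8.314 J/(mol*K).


Isentropic work: W = m*(gamma/(gamma-1))*(R*T1/MW)*((P2/P1)^((gamma-1)/gamma) - 1)
T1 = 55 + 273.15 = 328.15 K
Pressure ratio = 36.4 / 9.9 = 3.67677
Exponent = (1.3 - 1)/1.3 = 0.230769
(P2/P1)^exp - 1 = 3.67677^0.230769 - 1 = 0.350492
W = 8.5 * 1.3 / 0.3 * 8.314 * 328.15 / 29 * 0.350492 = 1215

1215 kW


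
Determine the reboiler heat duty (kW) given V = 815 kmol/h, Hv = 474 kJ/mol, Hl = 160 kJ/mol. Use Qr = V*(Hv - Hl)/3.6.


Qr = 815 * (474 - 160) / 3.6 = 815 * 314 / 3.6 = 71090

71090 kW


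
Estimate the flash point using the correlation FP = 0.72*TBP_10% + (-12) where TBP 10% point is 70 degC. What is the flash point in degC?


FP = 0.72 * 70 + (-12) = 38.4

38.4 degC


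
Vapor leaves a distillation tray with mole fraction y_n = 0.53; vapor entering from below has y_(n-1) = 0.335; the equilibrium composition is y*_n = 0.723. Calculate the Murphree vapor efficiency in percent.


Murphree vapor efficiency: EMV = (y_n - y_(n-1)) / (y*_n - y_(n-1)) * 100
EMV = (0.53 - 0.335) / (0.723 - 0.335) * 100 = 0.195 / 0.388 * 100 = 50.26

50.26 %


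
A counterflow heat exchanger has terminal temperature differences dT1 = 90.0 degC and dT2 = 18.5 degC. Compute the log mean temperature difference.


LMTD = (dT1 - dT2) / ln(dT1/dT2)
= (90.0 - 18.5) / ln(90.0 / 18.5) = 71.5 / 1.58204 = 45.19

45.19 degC


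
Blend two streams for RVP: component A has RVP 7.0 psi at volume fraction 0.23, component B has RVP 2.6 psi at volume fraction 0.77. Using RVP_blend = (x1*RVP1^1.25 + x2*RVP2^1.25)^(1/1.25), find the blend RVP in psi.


Chevron index: RVP_blend = (sum xi*RVPi^1.25)^(1/1.25)
RVP^1.25 terms: 0.23 * 7.0^1.25 + 0.77 * 2.6^1.25 = 5.16097
RVP_blend = 5.16097^(1/1.25) = 3.717

3.717 psi


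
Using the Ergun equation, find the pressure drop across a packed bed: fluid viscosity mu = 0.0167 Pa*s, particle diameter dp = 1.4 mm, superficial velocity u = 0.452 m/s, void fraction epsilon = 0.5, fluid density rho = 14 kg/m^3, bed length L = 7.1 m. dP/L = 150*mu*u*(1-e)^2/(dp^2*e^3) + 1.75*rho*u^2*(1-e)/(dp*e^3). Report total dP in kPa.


dp = 1.4 mm = 0.0014 m
Viscous term = 150*0.0167*0.452*(1-0.5)^2 / (0.0014^2*0.5^3) = 1155370
Inertial term = 1.75*14*0.452^2*(1-0.5) / (0.0014*0.5^3) = 14301.3
dP/L = 1155370 + 14301.3 = 1169670 Pa/m
dP = 1169670 * 7.1 / 1000 = 8305 kPa

8305 kPa


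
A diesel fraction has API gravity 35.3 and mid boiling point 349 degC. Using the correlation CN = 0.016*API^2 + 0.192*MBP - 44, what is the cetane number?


CN = 0.016 * 35.3^2 + 0.192 * 349 - 44
CN = 19.93744 + 67.008 - 44 = 42.94544

42.94544


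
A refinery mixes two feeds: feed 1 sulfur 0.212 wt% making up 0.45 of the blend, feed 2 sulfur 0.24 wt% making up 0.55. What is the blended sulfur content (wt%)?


Linear sulfur blending: S_blend = x1*S1 + x2*S2
Contribution 1: 0.45 * 0.212 = 0.0954 wt%
Contribution 2: 0.55 * 0.24 = 0.132 wt%
S_blend = 0.0954 + 0.132 = 0.2274

0.2274 wt%


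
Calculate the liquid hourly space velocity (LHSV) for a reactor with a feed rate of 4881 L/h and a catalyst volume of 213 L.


LHSV = volumetric feed rate / catalyst volume
= 4881 L/h / 213 L
= 22.92 h^-1

22.92 h^-1


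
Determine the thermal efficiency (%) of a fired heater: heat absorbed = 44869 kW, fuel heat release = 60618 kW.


Furnace efficiency = Q_absorbed / Q_fuel * 100
= 44869 / 60618 * 100 = 74.02

74.02 %


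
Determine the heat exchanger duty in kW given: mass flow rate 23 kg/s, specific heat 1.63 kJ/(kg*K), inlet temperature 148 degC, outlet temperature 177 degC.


Q = m_dot * cp * delta_T
delta_T = 177 - 148 = 29 K
Q = 23 * 1.63 * 29
= 37.49 * 29
= 1087.21 kW

1087.21 kW


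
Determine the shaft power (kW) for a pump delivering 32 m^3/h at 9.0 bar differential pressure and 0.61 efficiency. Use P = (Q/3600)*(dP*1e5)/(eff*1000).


Q = 32 / 3600 = 0.00888889 m^3/s
P = 0.00888889 * (9.0 * 1e5) / 0.61 / 1000 = 13.11

13.11 kW


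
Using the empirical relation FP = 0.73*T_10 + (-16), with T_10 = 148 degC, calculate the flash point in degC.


FP = 0.73 * 148 + (-16) = 92.04

92.04 degC


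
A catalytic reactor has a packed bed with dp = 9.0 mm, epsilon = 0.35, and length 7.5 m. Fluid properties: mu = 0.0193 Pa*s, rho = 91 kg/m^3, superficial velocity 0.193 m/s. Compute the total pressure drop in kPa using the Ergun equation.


dp = 9.0 mm = 0.009 m
Viscous term = 150*0.0193*0.193*(1-0.35)^2 / (0.009^2*0.35^3) = 67974.1
Inertial term = 1.75*91*0.193^2*(1-0.35) / (0.009*0.35^3) = 9992.19
dP/L = 67974.1 + 9992.19 = 77966.3 Pa/m
dP = 77966.3 * 7.5 / 1000 = 584.7 kPa

584.7 kPa


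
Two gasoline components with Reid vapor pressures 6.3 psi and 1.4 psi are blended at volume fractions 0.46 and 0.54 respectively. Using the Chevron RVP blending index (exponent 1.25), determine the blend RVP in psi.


Chevron index: RVP_blend = (sum xi*RVPi^1.25)^(1/1.25)
RVP^1.25 terms: 0.46 * 6.3^1.25 + 0.54 * 1.4^1.25 = 5.41362
RVP_blend = 5.41362^(1/1.25) = 3.862

3.862 psi


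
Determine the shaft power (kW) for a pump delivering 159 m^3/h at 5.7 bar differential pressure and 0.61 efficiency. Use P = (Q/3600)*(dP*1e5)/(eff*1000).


Q = 159 / 3600 = 0.0441667 m^3/s
P = 0.0441667 * (5.7 * 1e5) / 0.61 / 1000 = 41.27

41.27 kW


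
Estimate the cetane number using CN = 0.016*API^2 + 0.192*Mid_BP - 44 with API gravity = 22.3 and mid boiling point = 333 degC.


CN = 0.016 * 22.3^2 + 0.192 * 333 - 44
CN = 7.95664 + 63.936 - 44 = 27.89264

27.89264


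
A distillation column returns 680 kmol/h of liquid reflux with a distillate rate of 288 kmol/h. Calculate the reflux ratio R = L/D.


Reflux ratio definition: R = L / D (liquid returned / distillate withdrawn)
L = 680 kmol/h, D = 288 kmol/h
R = 680 / 288 = 2.361

2.361


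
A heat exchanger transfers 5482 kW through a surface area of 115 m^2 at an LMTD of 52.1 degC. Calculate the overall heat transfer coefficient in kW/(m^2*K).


From Q = U*A*LMTD, U = Q / (A * LMTD)
U = 5482 / (115 * 52.1) = 5482 / 5991.5 = 0.9150

0.9150 kW/(m^2*K)


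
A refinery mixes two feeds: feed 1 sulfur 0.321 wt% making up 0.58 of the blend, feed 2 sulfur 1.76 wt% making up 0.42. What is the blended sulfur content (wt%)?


Linear sulfur blending: S_blend = x1*S1 + x2*S2
Contribution 1: 0.58 * 0.321 = 0.18618 wt%
Contribution 2: 0.42 * 1.76 = 0.7392 wt%
S_blend = 0.18618 + 0.7392 = 0.92538

0.92538 wt%


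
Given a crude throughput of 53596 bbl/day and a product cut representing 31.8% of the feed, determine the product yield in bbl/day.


Crude throughput = 53596 bbl/day
Fraction yield = 31.8%
yield = throughput * fraction / 100
yield = 53596 * 31.8 / 100 = 17043.528

17043.528 bbl/day


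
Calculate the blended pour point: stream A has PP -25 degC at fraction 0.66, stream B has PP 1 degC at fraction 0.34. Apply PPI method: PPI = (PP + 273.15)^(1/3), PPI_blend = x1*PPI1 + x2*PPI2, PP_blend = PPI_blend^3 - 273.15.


PPI_1 = (-25 + 273.15)^(1/3) = 6.284028
PPI_2 = (1 + 273.15)^(1/3) = 6.49625
PPI_blend = 0.66 * 6.284028 + 0.34 * 6.49625 = 6.356183
PP_blend = 6.356183^3 - 273.15 = 256.7965 - 273.15 = -16.35

-16.35 degC


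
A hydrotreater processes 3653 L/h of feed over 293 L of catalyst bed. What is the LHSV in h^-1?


LHSV = volumetric feed rate / catalyst volume
= 3653 L/h / 293 L
= 12.47 h^-1

12.47 h^-1


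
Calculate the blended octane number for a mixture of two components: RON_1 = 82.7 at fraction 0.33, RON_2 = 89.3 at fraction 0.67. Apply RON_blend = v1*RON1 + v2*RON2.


Linear blending: RON_blend = sum(vi * RONi)
Contribution 1: 0.33 * 82.7 = 27.291
Contribution 2: 0.67 * 89.3 = 59.831
RON_blend = 27.291 + 59.831 = 87.122

87.122


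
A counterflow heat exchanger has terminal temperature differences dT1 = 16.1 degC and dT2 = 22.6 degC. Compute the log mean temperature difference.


LMTD = (dT1 - dT2) / ln(dT1/dT2)
= (16.1 - 22.6) / ln(16.1 / 22.6) = -6.5 / -0.339131 = 19.17

19.17 degC


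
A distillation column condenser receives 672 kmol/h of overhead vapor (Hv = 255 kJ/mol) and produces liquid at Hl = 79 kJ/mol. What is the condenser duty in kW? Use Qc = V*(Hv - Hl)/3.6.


Qc = 672 * (255 - 79) / 3.6 = 672 * 176 / 3.6 = 32850

32850 kW


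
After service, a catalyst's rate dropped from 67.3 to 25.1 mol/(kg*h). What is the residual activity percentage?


Activity (%) = (rate_used / rate_fresh) * 100
rate_used = 25.1, rate_fresh = 67.3
= (25.1 / 67.3) * 100
= 0.3730 * 100 = 37.30

37.30 %


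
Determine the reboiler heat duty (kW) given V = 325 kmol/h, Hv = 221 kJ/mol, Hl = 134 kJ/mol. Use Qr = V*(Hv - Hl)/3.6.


Qr = 325 * (221 - 134) / 3.6 = 325 * 87 / 3.6 = 7854

7854 kW


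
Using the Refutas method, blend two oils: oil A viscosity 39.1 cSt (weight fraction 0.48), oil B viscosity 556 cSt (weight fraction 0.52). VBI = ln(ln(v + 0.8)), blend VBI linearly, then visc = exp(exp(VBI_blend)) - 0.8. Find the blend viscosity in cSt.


Refutas method: VBN_i = 14.534*ln(ln(visc_i + 0.8)) + 10.975, blended linearly by mass fraction; since VBN is linear in VBI_i = ln(ln(visc_i + 0.8)) and the fractions sum to 1, blend VBI directly: visc = exp(exp(VBI_blend)) - 0.8
VBI_1 = ln(ln(39.1 + 0.8)) = 1.30464
VBI_2 = ln(ln(556 + 0.8)) = 1.84407
VBI_blend = 0.48 * 1.30464 + 0.52 * 1.84407 = 1.58514
visc_blend = exp(exp(1.58514)) - 0.8 = 130.8

130.8 cSt


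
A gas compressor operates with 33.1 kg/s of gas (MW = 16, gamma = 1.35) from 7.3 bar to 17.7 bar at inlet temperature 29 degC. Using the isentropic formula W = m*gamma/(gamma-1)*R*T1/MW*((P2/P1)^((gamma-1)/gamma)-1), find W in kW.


Isentropic work: W = m*(gamma/(gamma-1))*(R*T1/MW)*((P2/P1)^((gamma-1)/gamma) - 1)
T1 = 29 + 273.15 = 302.15 K
Pressure ratio = 17.7 / 7.3 = 2.42466
Exponent = (1.35 - 1)/1.35 = 0.259259
(P2/P1)^exp - 1 = 2.42466^0.259259 - 1 = 0.258126
W = 33.1 * 1.35 / 0.35 * 8.314 * 302.15 / 16 * 0.258126 = 5174

5174 kW


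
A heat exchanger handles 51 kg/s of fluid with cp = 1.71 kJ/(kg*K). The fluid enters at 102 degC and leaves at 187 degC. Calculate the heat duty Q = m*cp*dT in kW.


Q = m_dot * cp * delta_T
delta_T = 187 - 102 = 85 K
Q = 51 * 1.71 * 85
= 87.21 * 85
= 7412.85 kW

7412.85 kW


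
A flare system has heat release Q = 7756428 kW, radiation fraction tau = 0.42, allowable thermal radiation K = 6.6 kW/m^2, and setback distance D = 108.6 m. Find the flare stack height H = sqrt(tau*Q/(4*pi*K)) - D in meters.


tau*Q/(4*pi*K) = 0.42 * 7756428 / (4 * pi * 6.6) = 39278.7
sqrt(39278.7) = 198.189
H = 198.189 - 108.6 = 89.59

89.59 m


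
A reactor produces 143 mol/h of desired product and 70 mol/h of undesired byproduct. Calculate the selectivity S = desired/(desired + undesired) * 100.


Selectivity = desired / (desired + undesired) * 100
Total products = 143 + 70 = 213 mol/h
S = 143 / 213 * 100
= 0.6714 * 100
= 67.14 %

67.14 %


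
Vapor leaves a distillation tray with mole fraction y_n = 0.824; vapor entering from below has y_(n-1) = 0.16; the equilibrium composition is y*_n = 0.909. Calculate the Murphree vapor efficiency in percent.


Murphree vapor efficiency: EMV = (y_n - y_(n-1)) / (y*_n - y_(n-1)) * 100
EMV = (0.824 - 0.16) / (0.909 - 0.16) * 100 = 0.664 / 0.749 * 100 = 88.65

88.65 %


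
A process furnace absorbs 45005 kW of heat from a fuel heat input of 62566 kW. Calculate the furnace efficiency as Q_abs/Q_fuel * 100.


Furnace efficiency = Q_absorbed / Q_fuel * 100
= 45005 / 62566 * 100 = 71.93

71.93 %


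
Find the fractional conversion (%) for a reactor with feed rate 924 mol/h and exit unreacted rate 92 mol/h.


X = (F_in - F_out) / F_in * 100
Moles reacted = 924 - 92 = 832
X = 832 / 924 * 100
= 0.9004 * 100
= 90.04 %

90.04 %


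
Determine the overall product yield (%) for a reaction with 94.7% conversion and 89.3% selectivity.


Overall yield = conversion (%) * selectivity (%) / 100
Conversion = 94.7%, Selectivity = 89.3%
Y = 94.7 * 89.3 / 100
= 84.5671 %

84.5671 %


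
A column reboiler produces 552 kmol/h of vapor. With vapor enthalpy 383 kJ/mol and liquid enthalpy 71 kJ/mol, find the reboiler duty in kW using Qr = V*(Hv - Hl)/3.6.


Qr = 552 * (383 - 71) / 3.6 = 552 * 312 / 3.6 = 47840

47840 kW


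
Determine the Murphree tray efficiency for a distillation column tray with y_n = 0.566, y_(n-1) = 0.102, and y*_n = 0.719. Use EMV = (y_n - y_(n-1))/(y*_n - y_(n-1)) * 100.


Murphree vapor efficiency: EMV = (y_n - y_(n-1)) / (y*_n - y_(n-1)) * 100
EMV = (0.566 - 0.102) / (0.719 - 0.102) * 100 = 0.464 / 0.617 * 100 = 75.20

75.20 %


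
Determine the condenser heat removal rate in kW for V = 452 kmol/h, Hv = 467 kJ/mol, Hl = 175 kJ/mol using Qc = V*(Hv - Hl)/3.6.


Qc = 452 * (467 - 175) / 3.6 = 452 * 292 / 3.6 = 36660

36660 kW


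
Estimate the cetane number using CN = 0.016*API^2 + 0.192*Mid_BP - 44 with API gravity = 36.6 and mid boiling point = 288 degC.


CN = 0.016 * 36.6^2 + 0.192 * 288 - 44
CN = 21.43296 + 55.296 - 44 = 32.72896

32.72896


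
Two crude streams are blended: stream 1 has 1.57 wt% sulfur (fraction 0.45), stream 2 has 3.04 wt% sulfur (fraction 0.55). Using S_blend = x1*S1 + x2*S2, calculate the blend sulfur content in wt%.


Linear sulfur blending: S_blend = x1*S1 + x2*S2
Contribution 1: 0.45 * 1.57 = 0.7065 wt%
Contribution 2: 0.55 * 3.04 = 1.672 wt%
S_blend = 0.7065 + 1.672 = 2.3785

2.3785 wt%


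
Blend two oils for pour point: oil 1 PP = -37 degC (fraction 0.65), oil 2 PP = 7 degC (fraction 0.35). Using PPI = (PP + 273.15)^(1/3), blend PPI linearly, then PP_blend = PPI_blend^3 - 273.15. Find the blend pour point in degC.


PPI_1 = (-37 + 273.15)^(1/3) = 6.181056
PPI_2 = (7 + 273.15)^(1/3) = 6.543301
PPI_blend = 0.65 * 6.181056 + 0.35 * 6.543301 = 6.307842
PP_blend = 6.307842^3 - 273.15 = 250.9819 - 273.15 = -22.17

-22.17 degC


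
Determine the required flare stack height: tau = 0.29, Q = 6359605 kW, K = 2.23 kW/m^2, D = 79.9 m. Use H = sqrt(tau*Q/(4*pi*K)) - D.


tau*Q/(4*pi*K) = 0.29 * 6359605 / (4 * pi * 2.23) = 65813.3
sqrt(65813.3) = 256.541
H = 256.541 - 79.9 = 176.6

176.6 m


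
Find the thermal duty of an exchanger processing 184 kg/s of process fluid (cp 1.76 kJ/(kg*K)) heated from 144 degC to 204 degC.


Q = m_dot * cp * delta_T
delta_T = 204 - 144 = 60 K
Q = 184 * 1.76 * 60
= 323.84 * 60
= 19430.4 kW

19430.4 kW


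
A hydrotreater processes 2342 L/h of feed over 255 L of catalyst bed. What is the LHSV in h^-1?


LHSV = volumetric feed rate / catalyst volume
= 2342 L/h / 255 L
= 9.184 h^-1

9.184 h^-1


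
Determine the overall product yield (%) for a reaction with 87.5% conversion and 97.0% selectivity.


Overall yield = conversion (%) * selectivity (%) / 100
Conversion = 87.5%, Selectivity = 97.0%
Y = 87.5 * 97.0 / 100
= 84.875 %

84.875 %


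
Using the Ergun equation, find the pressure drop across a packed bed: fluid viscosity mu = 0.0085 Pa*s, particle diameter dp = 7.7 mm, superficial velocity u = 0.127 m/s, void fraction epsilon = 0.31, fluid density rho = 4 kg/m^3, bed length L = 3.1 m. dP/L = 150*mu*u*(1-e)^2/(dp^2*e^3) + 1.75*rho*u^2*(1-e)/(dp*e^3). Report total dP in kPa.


dp = 7.7 mm = 0.0077 m
Viscous term = 150*0.0085*0.127*(1-0.31)^2 / (0.0077^2*0.31^3) = 43646.1
Inertial term = 1.75*4*0.127^2*(1-0.31) / (0.0077*0.31^3) = 339.609
dP/L = 43646.1 + 339.609 = 43985.7 Pa/m
dP = 43985.7 * 3.1 / 1000 = 136.4 kPa

136.4 kPa


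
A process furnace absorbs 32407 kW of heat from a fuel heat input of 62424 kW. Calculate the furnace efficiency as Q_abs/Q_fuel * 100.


Furnace efficiency = Q_absorbed / Q_fuel * 100
= 32407 / 62424 * 100 = 51.91

51.91 %


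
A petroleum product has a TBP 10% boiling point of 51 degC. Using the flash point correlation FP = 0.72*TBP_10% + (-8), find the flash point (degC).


FP = 0.72 * 51 + (-8) = 28.72

28.72 degC


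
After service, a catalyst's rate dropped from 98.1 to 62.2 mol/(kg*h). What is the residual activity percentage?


Activity (%) = (rate_used / rate_fresh) * 100
rate_used = 62.2, rate_fresh = 98.1
= (62.2 / 98.1) * 100
= 0.6340 * 100 = 63.40

63.40 %


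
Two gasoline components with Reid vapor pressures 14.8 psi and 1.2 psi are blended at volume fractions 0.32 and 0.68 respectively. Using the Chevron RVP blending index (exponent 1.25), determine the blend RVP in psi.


Chevron index: RVP_blend = (sum xi*RVPi^1.25)^(1/1.25)
RVP^1.25 terms: 0.32 * 14.8^1.25 + 0.68 * 1.2^1.25 = 10.1432
RVP_blend = 10.1432^(1/1.25) = 6.382

6.382 psi


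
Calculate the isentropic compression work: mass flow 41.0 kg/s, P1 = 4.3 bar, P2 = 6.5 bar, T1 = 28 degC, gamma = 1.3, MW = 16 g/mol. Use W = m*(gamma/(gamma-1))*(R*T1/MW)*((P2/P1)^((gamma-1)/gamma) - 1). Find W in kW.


Isentropic work: W = m*(gamma/(gamma-1))*(R*T1/MW)*((P2/P1)^((gamma-1)/gamma) - 1)
T1 = 28 + 273.15 = 301.15 K
Pressure ratio = 6.5 / 4.3 = 1.51163
Exponent = (1.3 - 1)/1.3 = 0.230769
(P2/P1)^exp - 1 = 1.51163^0.230769 - 1 = 0.100045
W = 41.0 * 1.3 / 0.3 * 8.314 * 301.15 / 16 * 0.100045 = 2781

2781 kW


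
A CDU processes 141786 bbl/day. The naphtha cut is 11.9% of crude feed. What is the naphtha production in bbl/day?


Crude throughput = 141786 bbl/day
Fraction yield = 11.9%
yield = throughput * fraction / 100
yield = 141786 * 11.9 / 100 = 16872.534

16872.534 bbl/day


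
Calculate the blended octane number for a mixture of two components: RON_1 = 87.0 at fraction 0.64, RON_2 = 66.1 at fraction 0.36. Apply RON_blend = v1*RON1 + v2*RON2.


Linear blending: RON_blend = sum(vi * RONi)
Contribution 1: 0.64 * 87.0 = 55.68
Contribution 2: 0.36 * 66.1 = 23.796
RON_blend = 55.68 + 23.796 = 79.476

79.476


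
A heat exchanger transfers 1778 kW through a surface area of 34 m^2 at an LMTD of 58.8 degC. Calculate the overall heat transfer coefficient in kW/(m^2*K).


From Q = U*A*LMTD, U = Q / (A * LMTD)
U = 1778 / (34 * 58.8) = 1778 / 1999.2 = 0.8894

0.8894 kW/(m^2*K)


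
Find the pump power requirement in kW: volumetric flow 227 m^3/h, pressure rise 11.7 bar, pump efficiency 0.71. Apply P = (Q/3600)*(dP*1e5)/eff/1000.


Q = 227 / 3600 = 0.0630556 m^3/s
P = 0.0630556 * (11.7 * 1e5) / 0.71 / 1000 = 103.9

103.9 kW


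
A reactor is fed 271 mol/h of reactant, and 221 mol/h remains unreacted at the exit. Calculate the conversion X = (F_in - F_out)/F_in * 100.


X = (F_in - F_out) / F_in * 100
Moles reacted = 271 - 221 = 50
X = 50 / 271 * 100
= 0.1845 * 100
= 18.45 %

18.45 %


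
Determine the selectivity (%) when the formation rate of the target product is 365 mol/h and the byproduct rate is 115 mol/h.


Selectivity = desired / (desired + undesired) * 100
Total products = 365 + 115 = 480 mol/h
S = 365 / 480 * 100
= 0.7604 * 100
= 76.04 %

76.04 %


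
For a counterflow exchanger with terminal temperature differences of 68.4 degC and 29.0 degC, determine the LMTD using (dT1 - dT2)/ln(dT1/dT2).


LMTD = (dT1 - dT2) / ln(dT1/dT2)
= (68.4 - 29.0) / ln(68.4 / 29.0) = 39.4 / 0.858077 = 45.92

45.92 degC


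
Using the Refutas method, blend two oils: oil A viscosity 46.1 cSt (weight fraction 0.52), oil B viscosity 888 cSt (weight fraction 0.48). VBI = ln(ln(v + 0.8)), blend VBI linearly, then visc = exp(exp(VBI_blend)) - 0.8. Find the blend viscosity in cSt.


Refutas method: VBN_i = 14.534*ln(ln(visc_i + 0.8)) + 10.975, blended linearly by mass fraction; since VBN is linear in VBI_i = ln(ln(visc_i + 0.8)) and the fractions sum to 1, blend VBI directly: visc = exp(exp(VBI_blend)) - 0.8
VBI_1 = ln(ln(46.1 + 0.8)) = 1.34756
VBI_2 = ln(ln(888 + 0.8)) = 1.91543
VBI_blend = 0.52 * 1.34756 + 0.48 * 1.91543 = 1.62014
visc_blend = exp(exp(1.62014)) - 0.8 = 155.8

155.8 cSt


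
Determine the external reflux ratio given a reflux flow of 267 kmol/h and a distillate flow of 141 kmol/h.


Reflux ratio definition: R = L / D (liquid returned / distillate withdrawn)
L = 267 kmol/h, D = 141 kmol/h
R = 267 / 141 = 1.894

1.894


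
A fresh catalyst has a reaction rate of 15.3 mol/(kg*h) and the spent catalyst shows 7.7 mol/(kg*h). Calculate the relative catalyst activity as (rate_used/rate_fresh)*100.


Activity (%) = (rate_used / rate_fresh) * 100
rate_used = 7.7, rate_fresh = 15.3
= (7.7 / 15.3) * 100
= 0.5033 * 100 = 50.33

50.33 %


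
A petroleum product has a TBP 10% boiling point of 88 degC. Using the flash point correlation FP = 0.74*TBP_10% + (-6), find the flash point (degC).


FP = 0.74 * 88 + (-6) = 59.12

59.12 degC


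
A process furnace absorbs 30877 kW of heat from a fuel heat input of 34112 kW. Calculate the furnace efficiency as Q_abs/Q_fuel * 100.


Furnace efficiency = Q_absorbed / Q_fuel * 100
= 30877 / 34112 * 100 = 90.52

90.52 %


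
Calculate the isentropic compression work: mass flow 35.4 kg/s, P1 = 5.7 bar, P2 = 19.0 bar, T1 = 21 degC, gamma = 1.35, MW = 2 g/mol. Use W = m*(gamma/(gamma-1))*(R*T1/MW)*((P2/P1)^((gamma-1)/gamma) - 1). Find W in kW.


Isentropic work: W = m*(gamma/(gamma-1))*(R*T1/MW)*((P2/P1)^((gamma-1)/gamma) - 1)
T1 = 21 + 273.15 = 294.15 K
Pressure ratio = 19.0 / 5.7 = 3.33333
Exponent = (1.35 - 1)/1.35 = 0.259259
(P2/P1)^exp - 1 = 3.33333^0.259259 - 1 = 0.366347
W = 35.4 * 1.35 / 0.35 * 8.314 * 294.15 / 2 * 0.366347 = 61170

61170 kW


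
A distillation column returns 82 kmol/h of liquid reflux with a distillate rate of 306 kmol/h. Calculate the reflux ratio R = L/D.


Reflux ratio definition: R = L / D (liquid returned / distillate withdrawn)
L = 82 kmol/h, D = 306 kmol/h
R = 82 / 306 = 0.2680

0.2680


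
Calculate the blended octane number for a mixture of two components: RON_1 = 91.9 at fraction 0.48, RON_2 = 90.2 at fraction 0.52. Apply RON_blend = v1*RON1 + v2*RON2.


Linear blending: RON_blend = sum(vi * RONi)
Contribution 1: 0.48 * 91.9 = 44.112
Contribution 2: 0.52 * 90.2 = 46.904
RON_blend = 44.112 + 46.904 = 91.016

91.016


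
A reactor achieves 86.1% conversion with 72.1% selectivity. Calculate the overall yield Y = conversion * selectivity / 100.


Overall yield = conversion (%) * selectivity (%) / 100
Conversion = 86.1%, Selectivity = 72.1%
Y = 86.1 * 72.1 / 100
= 62.0781 %

62.0781 %


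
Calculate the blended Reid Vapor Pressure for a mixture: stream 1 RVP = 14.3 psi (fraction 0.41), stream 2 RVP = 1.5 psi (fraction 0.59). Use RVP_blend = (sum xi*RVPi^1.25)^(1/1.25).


Chevron index: RVP_blend = (sum xi*RVPi^1.25)^(1/1.25)
RVP^1.25 terms: 0.41 * 14.3^1.25 + 0.59 * 1.5^1.25 = 12.3807
RVP_blend = 12.3807^(1/1.25) = 7.485

7.485 psi


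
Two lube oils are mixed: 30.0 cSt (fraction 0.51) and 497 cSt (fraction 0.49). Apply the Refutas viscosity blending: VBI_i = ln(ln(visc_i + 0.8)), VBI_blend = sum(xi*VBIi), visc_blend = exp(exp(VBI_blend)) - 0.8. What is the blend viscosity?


Refutas method: VBN_i = 14.534*ln(ln(visc_i + 0.8)) + 10.975, blended linearly by mass fraction; since VBN is linear in VBI_i = ln(ln(visc_i + 0.8)) and the fractions sum to 1, blend VBI directly: visc = exp(exp(VBI_blend)) - 0.8
VBI_1 = ln(ln(30.0 + 0.8)) = 1.23184
VBI_2 = ln(ln(497 + 0.8)) = 1.82619
VBI_blend = 0.51 * 1.23184 + 0.49 * 1.82619 = 1.52307
visc_blend = exp(exp(1.52307)) - 0.8 = 97.33

97.33 cSt


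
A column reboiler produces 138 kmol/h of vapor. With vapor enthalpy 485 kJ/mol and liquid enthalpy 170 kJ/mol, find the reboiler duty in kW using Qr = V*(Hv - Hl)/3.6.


Qr = 138 * (485 - 170) / 3.6 = 138 * 315 / 3.6 = 12080

12080 kW
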